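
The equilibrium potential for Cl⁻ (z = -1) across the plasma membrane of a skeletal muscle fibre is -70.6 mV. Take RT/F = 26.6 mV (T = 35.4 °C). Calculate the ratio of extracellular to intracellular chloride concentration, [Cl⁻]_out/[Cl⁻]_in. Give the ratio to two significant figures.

14

ln([out]/[in]) = E·z/(26.6) = -70.6 × -1 / 26.6 = 2.6541
[out]/[in] = e^(2.6541) = 14.21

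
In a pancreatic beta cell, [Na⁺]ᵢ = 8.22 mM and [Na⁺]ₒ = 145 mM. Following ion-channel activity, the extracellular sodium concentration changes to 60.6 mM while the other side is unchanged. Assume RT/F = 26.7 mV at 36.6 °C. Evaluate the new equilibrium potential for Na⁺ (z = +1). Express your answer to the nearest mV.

After the shift: [Na⁺]_out = 60.6, [Na⁺]_in = 8.22 mM.
E_new = (26.7/1)·ln(60.6/8.22) = 26.70 · (1.9977) = 53.34 mV

53 mV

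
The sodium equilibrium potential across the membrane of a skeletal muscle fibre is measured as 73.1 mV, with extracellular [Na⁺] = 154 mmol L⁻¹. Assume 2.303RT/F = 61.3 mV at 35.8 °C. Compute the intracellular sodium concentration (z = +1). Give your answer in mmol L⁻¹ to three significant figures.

9.89 mmol L⁻¹

Nernst: E = (61.3/1) · log₁₀([out]/[in]), so log₁₀([out]/[in]) = 73.1 × 1 / 61.3 = 1.1925.
[out]/[in] = 10^(1.1925) = 15.58.
[in] = 154 / 15.58 = 9.886 mmol L⁻¹.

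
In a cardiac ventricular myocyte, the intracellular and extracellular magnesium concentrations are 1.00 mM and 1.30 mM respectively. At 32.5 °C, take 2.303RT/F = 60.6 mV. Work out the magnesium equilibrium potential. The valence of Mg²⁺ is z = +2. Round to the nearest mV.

E = (60.6/z) · log₁₀([Mg²⁺]_out/[Mg²⁺]_in) with z = +2.
= (60.6/2) · log₁₀(1.30/1.00) = 30.30 · log₁₀(1.3)
= 30.30 · (0.1139) = 3.45 mV

3 mV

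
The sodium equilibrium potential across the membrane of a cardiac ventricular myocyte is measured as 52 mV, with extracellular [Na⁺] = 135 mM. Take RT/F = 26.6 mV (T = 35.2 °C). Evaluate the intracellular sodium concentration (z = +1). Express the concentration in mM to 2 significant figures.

19 mM

Nernst: E = (26.6/1) · ln([out]/[in]), so ln([out]/[in]) = 52.0 × 1 / 26.6 = 1.9549.
[out]/[in] = e^(1.9549) = 7.063.
[in] = 135 / 7.063 = 19.11 mM.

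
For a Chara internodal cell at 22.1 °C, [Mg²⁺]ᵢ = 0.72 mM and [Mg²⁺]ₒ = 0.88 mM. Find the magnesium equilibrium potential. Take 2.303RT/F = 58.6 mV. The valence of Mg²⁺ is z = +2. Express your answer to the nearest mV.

E = (58.6/z) · log₁₀([Mg²⁺]_out/[Mg²⁺]_in) with z = +2.
= (58.6/2) · log₁₀(0.88/0.72) = 29.30 · log₁₀(1.222)
= 29.30 · (0.0872) = 2.55 mV

3 mV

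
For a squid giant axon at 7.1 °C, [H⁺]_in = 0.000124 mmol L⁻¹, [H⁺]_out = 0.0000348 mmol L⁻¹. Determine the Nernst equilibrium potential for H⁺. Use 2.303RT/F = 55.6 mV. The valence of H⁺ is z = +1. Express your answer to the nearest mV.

E = (55.6/z) · log₁₀([H⁺]_out/[H⁺]_in) with z = +1.
= (55.6/1) · log₁₀(0.0000348/0.000124) = 55.60 · log₁₀(0.2806)
= 55.60 · (-0.5518) = -30.68 mV

-31 mV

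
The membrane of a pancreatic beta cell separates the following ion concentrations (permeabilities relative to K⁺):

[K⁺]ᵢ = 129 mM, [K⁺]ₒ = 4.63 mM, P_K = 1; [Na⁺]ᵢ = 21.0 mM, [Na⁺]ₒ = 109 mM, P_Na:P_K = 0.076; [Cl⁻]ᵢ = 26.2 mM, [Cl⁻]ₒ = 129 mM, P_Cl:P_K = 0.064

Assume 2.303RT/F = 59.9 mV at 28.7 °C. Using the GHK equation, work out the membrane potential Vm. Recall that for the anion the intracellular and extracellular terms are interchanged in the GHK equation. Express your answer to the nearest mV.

Vm = 59.9 · log₁₀[(Σ P·[cation]ₒ + Σ P·[anion]ᵢ) / (Σ P·[cation]ᵢ + Σ P·[anion]ₒ)]
Numerator = 1×4.63 + 0.076×109 + 0.064×26.2 = 14.59
Denominator = 1×129 + 0.076×21.0 + 0.064×129 = 138.9
Vm = 59.9 · log₁₀(0.10508) = 59.9 × (-0.9785) = -58.61 mV

-59 mV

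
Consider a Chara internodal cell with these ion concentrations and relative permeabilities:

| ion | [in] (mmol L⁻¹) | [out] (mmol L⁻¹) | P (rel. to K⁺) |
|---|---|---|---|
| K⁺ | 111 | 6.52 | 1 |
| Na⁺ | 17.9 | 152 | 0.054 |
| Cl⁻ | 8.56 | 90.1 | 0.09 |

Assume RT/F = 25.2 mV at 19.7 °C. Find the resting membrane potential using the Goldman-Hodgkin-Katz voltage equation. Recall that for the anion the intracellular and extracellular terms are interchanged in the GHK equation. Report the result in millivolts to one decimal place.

-51.6 mV

Vm = 25.2 · ln[(Σ P·[cation]ₒ + Σ P·[anion]ᵢ) / (Σ P·[cation]ᵢ + Σ P·[anion]ₒ)]
Numerator = 1×6.52 + 0.054×152 + 0.09×8.56 = 15.5
Denominator = 1×111 + 0.054×17.9 + 0.09×90.1 = 120.1
Vm = 25.2 · ln(0.12907) = 25.2 × (-2.0474) = -51.59 mV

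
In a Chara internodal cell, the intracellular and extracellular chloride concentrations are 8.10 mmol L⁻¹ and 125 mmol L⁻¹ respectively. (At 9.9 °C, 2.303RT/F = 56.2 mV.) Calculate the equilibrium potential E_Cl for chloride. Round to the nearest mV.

-67 mV

E = (56.2/z) · log₁₀([Cl⁻]_out/[Cl⁻]_in) with z = -1.
For an anion, dividing by z = -1 reverses the sign.
= (56.2/-1) · log₁₀(125/8.10) = -56.20 · log₁₀(15.43)
= -56.20 · (1.1884) = -66.79 mV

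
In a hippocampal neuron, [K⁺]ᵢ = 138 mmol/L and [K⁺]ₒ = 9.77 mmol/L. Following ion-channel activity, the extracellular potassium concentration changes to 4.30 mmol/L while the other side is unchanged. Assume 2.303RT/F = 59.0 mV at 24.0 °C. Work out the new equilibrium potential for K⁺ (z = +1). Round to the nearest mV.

After the shift: [K⁺]_out = 4.30, [K⁺]_in = 138 mmol/L.
E_new = (59.0/1)·log₁₀(4.30/138) = 59.00 · (-1.5064) = -88.88 mV

-89 mV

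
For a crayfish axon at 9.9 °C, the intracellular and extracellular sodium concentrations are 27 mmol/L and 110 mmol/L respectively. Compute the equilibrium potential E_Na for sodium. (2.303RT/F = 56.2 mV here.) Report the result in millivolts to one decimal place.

E = (56.2/z) · log₁₀([Na⁺]_out/[Na⁺]_in) with z = +1.
= (56.2/1) · log₁₀(110/27) = 56.20 · log₁₀(4.074)
= 56.20 · (0.6100) = 34.28 mV

34.3 mV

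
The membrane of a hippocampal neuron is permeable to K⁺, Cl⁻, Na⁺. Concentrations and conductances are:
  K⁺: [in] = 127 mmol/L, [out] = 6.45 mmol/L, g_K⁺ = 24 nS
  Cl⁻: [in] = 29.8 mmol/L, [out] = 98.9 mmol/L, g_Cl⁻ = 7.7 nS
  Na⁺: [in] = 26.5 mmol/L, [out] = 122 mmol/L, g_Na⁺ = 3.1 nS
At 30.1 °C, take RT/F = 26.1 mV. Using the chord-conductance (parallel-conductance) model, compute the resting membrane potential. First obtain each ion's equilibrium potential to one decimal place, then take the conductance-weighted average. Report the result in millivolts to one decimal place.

E_K⁺ = (26.1/1)·ln(6.45/127) = -77.8 mV
E_Cl⁻ = (26.1/-1)·ln(98.9/29.8) = -31.3 mV
E_Na⁺ = (26.1/1)·ln(122/26.5) = 39.9 mV
Vm = (Σ gᵢEᵢ)/(Σ gᵢ) = (24·-77.8 + 7.7·-31.3 + 3.1·39.9) / (24 + 7.7 + 3.1)
= -1984.52 / 34.8 = -57.03 mV

-57.0 mV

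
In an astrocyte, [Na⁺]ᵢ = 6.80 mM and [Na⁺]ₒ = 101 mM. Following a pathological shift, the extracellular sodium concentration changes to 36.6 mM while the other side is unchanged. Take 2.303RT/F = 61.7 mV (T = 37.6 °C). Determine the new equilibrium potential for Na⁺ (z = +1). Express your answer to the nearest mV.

45 mV

After the shift: [Na⁺]_out = 36.6, [Na⁺]_in = 6.80 mM.
E_new = (61.7/1)·log₁₀(36.6/6.80) = 61.70 · (0.7310) = 45.10 mV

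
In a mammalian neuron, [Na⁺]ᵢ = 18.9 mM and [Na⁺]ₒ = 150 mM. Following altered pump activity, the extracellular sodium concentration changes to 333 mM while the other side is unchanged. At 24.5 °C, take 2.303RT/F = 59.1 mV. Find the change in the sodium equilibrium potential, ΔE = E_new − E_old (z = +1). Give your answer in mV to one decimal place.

E_old = (59.1/1)·log₁₀(150/18.9) = 53.17 mV
E_new = (59.1/1)·log₁₀(333/18.9) = 73.64 mV
ΔE = 73.64 − (53.17) = 20.47 mV

20.5 mV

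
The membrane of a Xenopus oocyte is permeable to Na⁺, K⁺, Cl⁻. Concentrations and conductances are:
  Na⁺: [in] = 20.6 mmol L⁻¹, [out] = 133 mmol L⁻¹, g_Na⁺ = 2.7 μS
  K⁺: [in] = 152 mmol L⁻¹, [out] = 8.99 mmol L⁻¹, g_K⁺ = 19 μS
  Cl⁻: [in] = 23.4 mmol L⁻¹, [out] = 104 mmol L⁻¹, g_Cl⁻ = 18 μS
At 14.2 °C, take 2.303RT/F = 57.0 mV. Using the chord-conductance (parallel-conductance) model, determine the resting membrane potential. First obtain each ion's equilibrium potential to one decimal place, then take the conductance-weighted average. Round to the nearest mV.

E_Na⁺ = (57.0/1)·log₁₀(133/20.6) = 46.2 mV
E_K⁺ = (57.0/1)·log₁₀(8.99/152) = -70.0 mV
E_Cl⁻ = (57.0/-1)·log₁₀(104/23.4) = -36.9 mV
Vm = (Σ gᵢEᵢ)/(Σ gᵢ) = (2.7·46.2 + 19·-70.0 + 18·-36.9) / (2.7 + 19 + 18)
= -1869.46 / 39.7 = -47.09 mV

-47 mV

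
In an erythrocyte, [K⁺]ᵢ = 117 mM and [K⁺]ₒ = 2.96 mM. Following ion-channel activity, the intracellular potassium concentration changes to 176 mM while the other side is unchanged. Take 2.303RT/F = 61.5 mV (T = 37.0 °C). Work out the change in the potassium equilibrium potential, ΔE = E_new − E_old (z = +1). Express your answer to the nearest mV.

E_old = (61.5/1)·log₁₀(2.96/117) = -98.21 mV
E_new = (61.5/1)·log₁₀(2.96/176) = -109.11 mV
ΔE = -109.11 − (-98.21) = -10.91 mV

-11 mV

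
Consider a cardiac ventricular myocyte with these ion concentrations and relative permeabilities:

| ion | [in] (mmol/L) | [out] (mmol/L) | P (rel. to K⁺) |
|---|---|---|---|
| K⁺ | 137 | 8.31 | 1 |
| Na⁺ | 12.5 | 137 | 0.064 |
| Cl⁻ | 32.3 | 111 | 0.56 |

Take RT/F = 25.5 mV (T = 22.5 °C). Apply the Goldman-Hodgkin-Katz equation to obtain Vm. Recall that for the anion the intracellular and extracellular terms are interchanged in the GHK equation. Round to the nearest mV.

-44 mV

Vm = 25.5 · ln[(Σ P·[cation]ₒ + Σ P·[anion]ᵢ) / (Σ P·[cation]ᵢ + Σ P·[anion]ₒ)]
Numerator = 1×8.31 + 0.064×137 + 0.56×32.3 = 35.17
Denominator = 1×137 + 0.064×12.5 + 0.56×111 = 200
Vm = 25.5 · ln(0.17587) = 25.5 × (-1.7380) = -44.32 mV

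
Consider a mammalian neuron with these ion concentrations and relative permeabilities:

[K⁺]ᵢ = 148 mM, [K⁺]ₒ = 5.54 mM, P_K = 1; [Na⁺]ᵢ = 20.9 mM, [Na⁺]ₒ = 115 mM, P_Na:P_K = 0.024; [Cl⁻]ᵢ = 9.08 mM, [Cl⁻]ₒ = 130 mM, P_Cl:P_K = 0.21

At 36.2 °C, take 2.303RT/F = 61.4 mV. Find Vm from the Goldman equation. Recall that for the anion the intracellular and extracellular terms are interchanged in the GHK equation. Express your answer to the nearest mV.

-76 mV

Vm = 61.4 · log₁₀[(Σ P·[cation]ₒ + Σ P·[anion]ᵢ) / (Σ P·[cation]ᵢ + Σ P·[anion]ₒ)]
Numerator = 1×5.54 + 0.024×115 + 0.21×9.08 = 10.21
Denominator = 1×148 + 0.024×20.9 + 0.21×130 = 175.8
Vm = 61.4 · log₁₀(0.058059) = 61.4 × (-1.2361) = -75.90 mV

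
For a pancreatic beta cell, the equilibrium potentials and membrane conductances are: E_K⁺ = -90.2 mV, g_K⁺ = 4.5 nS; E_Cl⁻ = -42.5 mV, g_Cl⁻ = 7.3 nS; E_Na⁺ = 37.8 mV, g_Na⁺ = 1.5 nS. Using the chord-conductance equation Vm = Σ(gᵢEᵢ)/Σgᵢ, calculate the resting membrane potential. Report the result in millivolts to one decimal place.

Σ gᵢEᵢ = 4.5·(-90.2) + 7.3·(-42.5) + 1.5·(37.8) = -659.45
Σ gᵢ = 4.5 + 7.3 + 1.5 = 13.3
Vm = -659.45 / 13.3 = -49.58 mV

-49.6 mV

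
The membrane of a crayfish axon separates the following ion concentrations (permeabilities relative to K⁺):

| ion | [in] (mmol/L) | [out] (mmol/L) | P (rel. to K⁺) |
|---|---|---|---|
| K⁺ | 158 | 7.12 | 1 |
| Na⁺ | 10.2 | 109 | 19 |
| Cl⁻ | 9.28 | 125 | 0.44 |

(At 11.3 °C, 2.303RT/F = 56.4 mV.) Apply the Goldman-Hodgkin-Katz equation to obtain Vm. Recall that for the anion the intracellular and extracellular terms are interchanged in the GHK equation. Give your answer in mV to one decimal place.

40.0 mV

Vm = 56.4 · log₁₀[(Σ P·[cation]ₒ + Σ P·[anion]ᵢ) / (Σ P·[cation]ᵢ + Σ P·[anion]ₒ)]
Numerator = 1×7.12 + 19×109 + 0.44×9.28 = 2082
Denominator = 1×158 + 19×10.2 + 0.44×125 = 406.8
Vm = 56.4 · log₁₀(5.1185) = 56.4 × (0.7091) = 40.00 mV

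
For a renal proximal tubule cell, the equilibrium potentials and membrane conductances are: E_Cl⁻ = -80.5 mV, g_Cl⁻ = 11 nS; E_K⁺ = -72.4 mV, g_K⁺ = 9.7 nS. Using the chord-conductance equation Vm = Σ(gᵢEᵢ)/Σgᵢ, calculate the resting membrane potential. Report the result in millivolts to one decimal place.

-76.7 mV

Σ gᵢEᵢ = 11·(-80.5) + 9.7·(-72.4) = -1587.78
Σ gᵢ = 11 + 9.7 = 20.7
Vm = -1587.78 / 20.7 = -76.70 mV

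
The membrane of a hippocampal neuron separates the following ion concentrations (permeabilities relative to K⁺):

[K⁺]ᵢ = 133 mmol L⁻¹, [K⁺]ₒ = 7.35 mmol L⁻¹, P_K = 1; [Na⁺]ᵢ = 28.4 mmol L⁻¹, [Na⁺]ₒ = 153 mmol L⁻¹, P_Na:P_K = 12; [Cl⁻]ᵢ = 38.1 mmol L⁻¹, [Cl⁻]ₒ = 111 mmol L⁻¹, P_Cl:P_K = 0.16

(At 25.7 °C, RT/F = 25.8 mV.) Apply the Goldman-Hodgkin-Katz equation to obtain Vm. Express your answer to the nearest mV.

34 mV

Vm = 25.8 · ln[(Σ P·[cation]ₒ + Σ P·[anion]ᵢ) / (Σ P·[cation]ᵢ + Σ P·[anion]ₒ)]
Numerator = 1×7.35 + 12×153 + 0.16×38.1 = 1849
Denominator = 1×133 + 12×28.4 + 0.16×111 = 491.6
Vm = 25.8 · ln(3.7624) = 25.8 × (1.3251) = 34.19 mV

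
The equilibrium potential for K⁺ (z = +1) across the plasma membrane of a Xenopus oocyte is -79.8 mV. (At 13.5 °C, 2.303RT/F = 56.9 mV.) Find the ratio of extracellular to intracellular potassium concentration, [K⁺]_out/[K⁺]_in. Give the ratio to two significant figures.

log₁₀([out]/[in]) = E·z/(56.9) = -79.8 × 1 / 56.9 = -1.4025
[out]/[in] = 10^(-1.4025) = 0.03959

0.040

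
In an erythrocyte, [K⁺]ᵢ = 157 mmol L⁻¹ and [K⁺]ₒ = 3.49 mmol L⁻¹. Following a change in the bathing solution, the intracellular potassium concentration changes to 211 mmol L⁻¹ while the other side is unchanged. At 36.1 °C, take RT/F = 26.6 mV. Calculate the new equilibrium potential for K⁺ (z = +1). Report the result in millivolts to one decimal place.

-109.1 mV

After the shift: [K⁺]_out = 3.49, [K⁺]_in = 211 mmol L⁻¹.
E_new = (26.6/1)·ln(3.49/211) = 26.60 · (-4.1020) = -109.11 mV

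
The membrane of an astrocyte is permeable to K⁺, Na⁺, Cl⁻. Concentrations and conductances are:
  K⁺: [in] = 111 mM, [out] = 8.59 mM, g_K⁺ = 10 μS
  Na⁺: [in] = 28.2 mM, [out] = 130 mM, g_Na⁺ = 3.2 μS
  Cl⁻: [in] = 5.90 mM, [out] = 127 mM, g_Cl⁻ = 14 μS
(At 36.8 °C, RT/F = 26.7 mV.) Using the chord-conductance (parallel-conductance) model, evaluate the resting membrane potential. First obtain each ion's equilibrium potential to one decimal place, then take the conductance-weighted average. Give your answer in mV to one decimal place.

-62.5 mV

E_K⁺ = (26.7/1)·ln(8.59/111) = -68.3 mV
E_Na⁺ = (26.7/1)·ln(130/28.2) = 40.8 mV
E_Cl⁻ = (26.7/-1)·ln(127/5.90) = -81.9 mV
Vm = (Σ gᵢEᵢ)/(Σ gᵢ) = (10·-68.3 + 3.2·40.8 + 14·-81.9) / (10 + 3.2 + 14)
= -1699.04 / 27.2 = -62.46 mV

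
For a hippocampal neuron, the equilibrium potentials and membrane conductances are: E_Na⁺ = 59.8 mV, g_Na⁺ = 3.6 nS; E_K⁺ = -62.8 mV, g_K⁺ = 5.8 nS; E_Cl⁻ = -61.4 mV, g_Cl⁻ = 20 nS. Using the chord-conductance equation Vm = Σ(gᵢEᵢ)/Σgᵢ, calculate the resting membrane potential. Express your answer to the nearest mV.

Σ gᵢEᵢ = 3.6·(59.8) + 5.8·(-62.8) + 20·(-61.4) = -1376.96
Σ gᵢ = 3.6 + 5.8 + 20 = 29.4
Vm = -1376.96 / 29.4 = -46.84 mV

-47 mV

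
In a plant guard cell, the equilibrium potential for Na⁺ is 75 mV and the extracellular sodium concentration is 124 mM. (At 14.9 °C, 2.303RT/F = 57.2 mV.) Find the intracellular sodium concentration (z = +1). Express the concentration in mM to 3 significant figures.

Nernst: E = (57.2/1) · log₁₀([out]/[in]), so log₁₀([out]/[in]) = 75.0 × 1 / 57.2 = 1.3112.
[out]/[in] = 10^(1.3112) = 20.47.
[in] = 124 / 20.47 = 6.057 mM.

6.06 mM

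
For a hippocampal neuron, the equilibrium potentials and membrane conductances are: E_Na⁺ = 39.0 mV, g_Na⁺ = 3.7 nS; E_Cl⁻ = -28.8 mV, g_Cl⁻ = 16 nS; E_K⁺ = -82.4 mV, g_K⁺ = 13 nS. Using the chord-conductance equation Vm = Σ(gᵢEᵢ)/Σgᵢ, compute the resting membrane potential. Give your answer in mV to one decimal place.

Σ gᵢEᵢ = 3.7·(39.0) + 16·(-28.8) + 13·(-82.4) = -1387.70
Σ gᵢ = 3.7 + 16 + 13 = 32.7
Vm = -1387.70 / 32.7 = -42.44 mV

-42.4 mV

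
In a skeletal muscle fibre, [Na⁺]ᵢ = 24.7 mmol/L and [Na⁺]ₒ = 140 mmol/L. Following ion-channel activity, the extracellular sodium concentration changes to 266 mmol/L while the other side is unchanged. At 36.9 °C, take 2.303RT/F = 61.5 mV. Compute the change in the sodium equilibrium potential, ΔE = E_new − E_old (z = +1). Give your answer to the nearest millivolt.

E_old = (61.5/1)·log₁₀(140/24.7) = 46.34 mV
E_new = (61.5/1)·log₁₀(266/24.7) = 63.48 mV
ΔE = 63.48 − (46.34) = 17.14 mV

17 mV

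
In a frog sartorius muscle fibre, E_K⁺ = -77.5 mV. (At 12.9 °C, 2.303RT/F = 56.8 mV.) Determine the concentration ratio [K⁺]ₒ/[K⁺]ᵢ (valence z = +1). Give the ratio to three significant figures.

0.0432

log₁₀([out]/[in]) = E·z/(56.8) = -77.5 × 1 / 56.8 = -1.3644
[out]/[in] = 10^(-1.3644) = 0.04321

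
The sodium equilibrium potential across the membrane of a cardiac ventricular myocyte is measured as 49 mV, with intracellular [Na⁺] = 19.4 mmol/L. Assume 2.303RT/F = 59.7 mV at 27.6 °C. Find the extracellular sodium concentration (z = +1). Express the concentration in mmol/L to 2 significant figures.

Nernst: E = (59.7/1) · log₁₀([out]/[in]), so log₁₀([out]/[in]) = 49.0 × 1 / 59.7 = 0.8208.
[out]/[in] = 10^(0.8208) = 6.619.
[out] = 6.619 × 19.4 = 128.4 mmol/L.

130 mmol/L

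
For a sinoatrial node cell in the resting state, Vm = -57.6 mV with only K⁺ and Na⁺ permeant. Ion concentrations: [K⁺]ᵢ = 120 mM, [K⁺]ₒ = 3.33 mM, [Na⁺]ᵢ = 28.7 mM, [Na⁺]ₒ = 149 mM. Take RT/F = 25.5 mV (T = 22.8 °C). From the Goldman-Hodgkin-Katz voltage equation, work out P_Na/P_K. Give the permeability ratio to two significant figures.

0.063

Let α = P_Na/P_K. GHK: Vm = 25.5·ln[(Kₒ + α·Naₒ)/(Kᵢ + α·Naᵢ)].
e^(Vm/25.5) = e^(-57.6/25.5) = 0.10447
So 0.10447·(Kᵢ + α·Naᵢ) = Kₒ + α·Naₒ → α = (0.10447·120.0 − 3.33) / (149.0 − 0.10447·28.7)
α = (12.54 − 3.33) / (149.0 − 2.998) = 9.207/146 = 0.06306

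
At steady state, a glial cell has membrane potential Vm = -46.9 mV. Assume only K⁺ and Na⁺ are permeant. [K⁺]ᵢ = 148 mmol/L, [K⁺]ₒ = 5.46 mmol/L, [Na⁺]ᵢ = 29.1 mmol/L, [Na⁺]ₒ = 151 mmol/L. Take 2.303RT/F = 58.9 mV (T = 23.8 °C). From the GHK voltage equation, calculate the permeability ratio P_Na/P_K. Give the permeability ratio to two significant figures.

Let α = P_Na/P_K. GHK: Vm = 58.9·log₁₀[(Kₒ + α·Naₒ)/(Kᵢ + α·Naᵢ)].
10^(Vm/58.9) = 10^(-46.9/58.9) = 0.15986
So 0.15986·(Kᵢ + α·Naᵢ) = Kₒ + α·Naₒ → α = (0.15986·148.0 − 5.46) / (151.0 − 0.15986·29.1)
α = (23.66 − 5.46) / (151.0 − 4.652) = 18.2/146.3 = 0.1244

0.12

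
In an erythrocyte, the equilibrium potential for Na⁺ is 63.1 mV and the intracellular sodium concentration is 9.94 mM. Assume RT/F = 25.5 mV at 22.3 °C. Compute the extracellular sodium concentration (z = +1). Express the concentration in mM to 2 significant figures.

Nernst: E = (25.5/1) · ln([out]/[in]), so ln([out]/[in]) = 63.1 × 1 / 25.5 = 2.4745.
[out]/[in] = e^(2.4745) = 11.88.
[out] = 11.88 × 9.94 = 118 mM.

120 mM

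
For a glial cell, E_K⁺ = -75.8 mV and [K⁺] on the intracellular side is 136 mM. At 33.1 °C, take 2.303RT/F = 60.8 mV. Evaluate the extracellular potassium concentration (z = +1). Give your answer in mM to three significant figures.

Nernst: E = (60.8/1) · log₁₀([out]/[in]), so log₁₀([out]/[in]) = -75.8 × 1 / 60.8 = -1.2467.
[out]/[in] = 10^(-1.2467) = 0.05666.
[out] = 0.05666 × 136 = 7.706 mM.

7.71 mM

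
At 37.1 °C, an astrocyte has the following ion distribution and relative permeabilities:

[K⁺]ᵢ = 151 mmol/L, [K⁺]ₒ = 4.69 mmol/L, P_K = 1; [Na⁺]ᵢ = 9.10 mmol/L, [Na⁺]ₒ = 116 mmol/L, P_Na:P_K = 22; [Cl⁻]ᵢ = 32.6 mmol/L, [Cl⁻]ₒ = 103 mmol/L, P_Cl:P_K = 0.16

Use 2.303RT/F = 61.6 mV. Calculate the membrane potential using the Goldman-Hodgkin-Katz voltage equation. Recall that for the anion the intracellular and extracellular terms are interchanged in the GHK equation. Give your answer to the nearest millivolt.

Vm = 61.6 · log₁₀[(Σ P·[cation]ₒ + Σ P·[anion]ᵢ) / (Σ P·[cation]ᵢ + Σ P·[anion]ₒ)]
Numerator = 1×4.69 + 22×116 + 0.16×32.6 = 2562
Denominator = 1×151 + 22×9.10 + 0.16×103 = 367.7
Vm = 61.6 · log₁₀(6.9678) = 61.6 × (0.8431) = 51.93 mV

52 mV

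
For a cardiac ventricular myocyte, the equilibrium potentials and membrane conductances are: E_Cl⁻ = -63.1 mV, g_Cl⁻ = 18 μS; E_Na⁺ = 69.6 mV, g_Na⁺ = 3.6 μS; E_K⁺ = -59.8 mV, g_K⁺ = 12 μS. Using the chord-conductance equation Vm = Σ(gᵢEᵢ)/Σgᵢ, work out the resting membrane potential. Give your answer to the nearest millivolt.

-48 mV

Σ gᵢEᵢ = 18·(-63.1) + 3.6·(69.6) + 12·(-59.8) = -1602.84
Σ gᵢ = 18 + 3.6 + 12 = 33.6
Vm = -1602.84 / 33.6 = -47.70 mV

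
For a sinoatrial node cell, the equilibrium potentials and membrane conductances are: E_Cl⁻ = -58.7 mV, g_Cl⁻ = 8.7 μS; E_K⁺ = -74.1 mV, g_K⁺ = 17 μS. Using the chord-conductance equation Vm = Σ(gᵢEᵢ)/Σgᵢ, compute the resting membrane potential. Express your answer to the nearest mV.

Σ gᵢEᵢ = 8.7·(-58.7) + 17·(-74.1) = -1770.39
Σ gᵢ = 8.7 + 17 = 25.7
Vm = -1770.39 / 25.7 = -68.89 mV

-69 mV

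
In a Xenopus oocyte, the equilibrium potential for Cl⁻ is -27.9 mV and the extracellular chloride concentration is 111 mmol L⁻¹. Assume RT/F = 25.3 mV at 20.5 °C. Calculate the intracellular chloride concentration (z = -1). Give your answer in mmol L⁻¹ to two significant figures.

37 mmol L⁻¹

Nernst: E = (25.3/-1) · ln([out]/[in]), so ln([out]/[in]) = -27.9 × -1 / 25.3 = 1.1028.
[out]/[in] = e^(1.1028) = 3.012.
[in] = 111 / 3.012 = 36.85 mmol L⁻¹.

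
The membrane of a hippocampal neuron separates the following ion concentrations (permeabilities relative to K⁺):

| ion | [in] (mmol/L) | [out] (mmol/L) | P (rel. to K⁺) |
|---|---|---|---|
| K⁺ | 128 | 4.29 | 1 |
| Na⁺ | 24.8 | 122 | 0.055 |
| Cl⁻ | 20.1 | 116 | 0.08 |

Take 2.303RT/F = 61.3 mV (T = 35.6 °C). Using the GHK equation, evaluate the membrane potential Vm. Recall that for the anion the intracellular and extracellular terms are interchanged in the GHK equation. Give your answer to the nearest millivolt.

-64 mV

Vm = 61.3 · log₁₀[(Σ P·[cation]ₒ + Σ P·[anion]ᵢ) / (Σ P·[cation]ᵢ + Σ P·[anion]ₒ)]
Numerator = 1×4.29 + 0.055×122 + 0.08×20.1 = 12.61
Denominator = 1×128 + 0.055×24.8 + 0.08×116 = 138.6
Vm = 61.3 · log₁₀(0.090938) = 61.3 × (-1.0413) = -63.83 mV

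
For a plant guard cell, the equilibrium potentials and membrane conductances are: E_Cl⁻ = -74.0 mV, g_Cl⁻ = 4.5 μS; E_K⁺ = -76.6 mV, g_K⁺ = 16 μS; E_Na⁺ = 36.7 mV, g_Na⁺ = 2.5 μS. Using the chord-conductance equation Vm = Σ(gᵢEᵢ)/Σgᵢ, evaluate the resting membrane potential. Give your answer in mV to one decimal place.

Σ gᵢEᵢ = 4.5·(-74.0) + 16·(-76.6) + 2.5·(36.7) = -1466.85
Σ gᵢ = 4.5 + 16 + 2.5 = 23
Vm = -1466.85 / 23 = -63.78 mV

-63.8 mV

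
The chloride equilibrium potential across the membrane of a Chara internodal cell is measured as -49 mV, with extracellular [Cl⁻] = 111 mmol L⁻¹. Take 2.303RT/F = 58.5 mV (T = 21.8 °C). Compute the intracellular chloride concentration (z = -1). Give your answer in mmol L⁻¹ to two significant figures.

16 mmol L⁻¹

Nernst: E = (58.5/-1) · log₁₀([out]/[in]), so log₁₀([out]/[in]) = -49.0 × -1 / 58.5 = 0.8376.
[out]/[in] = 10^(0.8376) = 6.88.
[in] = 111 / 6.88 = 16.13 mmol L⁻¹.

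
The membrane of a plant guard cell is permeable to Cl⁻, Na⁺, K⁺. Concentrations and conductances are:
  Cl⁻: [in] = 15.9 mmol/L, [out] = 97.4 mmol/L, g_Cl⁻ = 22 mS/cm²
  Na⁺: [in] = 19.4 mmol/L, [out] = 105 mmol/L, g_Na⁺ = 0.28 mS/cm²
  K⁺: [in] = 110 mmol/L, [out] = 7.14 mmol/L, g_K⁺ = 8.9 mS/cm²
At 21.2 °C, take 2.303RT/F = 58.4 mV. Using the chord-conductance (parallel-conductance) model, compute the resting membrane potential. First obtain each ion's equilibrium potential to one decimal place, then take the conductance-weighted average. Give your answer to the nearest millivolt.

E_Cl⁻ = (58.4/-1)·log₁₀(97.4/15.9) = -46.0 mV
E_Na⁺ = (58.4/1)·log₁₀(105/19.4) = 42.8 mV
E_K⁺ = (58.4/1)·log₁₀(7.14/110) = -69.4 mV
Vm = (Σ gᵢEᵢ)/(Σ gᵢ) = (22·-46.0 + 0.28·42.8 + 8.9·-69.4) / (22 + 0.28 + 8.9)
= -1617.68 / 31.18 = -51.88 mV

-52 mV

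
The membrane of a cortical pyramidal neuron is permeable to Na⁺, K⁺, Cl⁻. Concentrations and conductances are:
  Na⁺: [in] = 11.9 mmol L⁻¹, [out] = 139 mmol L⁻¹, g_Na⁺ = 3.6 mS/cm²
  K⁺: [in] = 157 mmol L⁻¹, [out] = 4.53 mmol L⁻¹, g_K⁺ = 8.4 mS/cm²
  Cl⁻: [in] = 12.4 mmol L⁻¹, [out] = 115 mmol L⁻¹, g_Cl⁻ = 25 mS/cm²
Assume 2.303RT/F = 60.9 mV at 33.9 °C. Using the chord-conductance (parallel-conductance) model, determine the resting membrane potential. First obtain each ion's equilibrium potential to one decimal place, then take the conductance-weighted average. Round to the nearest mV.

E_Na⁺ = (60.9/1)·log₁₀(139/11.9) = 65.0 mV
E_K⁺ = (60.9/1)·log₁₀(4.53/157) = -93.8 mV
E_Cl⁻ = (60.9/-1)·log₁₀(115/12.4) = -58.9 mV
Vm = (Σ gᵢEᵢ)/(Σ gᵢ) = (3.6·65.0 + 8.4·-93.8 + 25·-58.9) / (3.6 + 8.4 + 25)
= -2026.42 / 37 = -54.77 mV

-55 mV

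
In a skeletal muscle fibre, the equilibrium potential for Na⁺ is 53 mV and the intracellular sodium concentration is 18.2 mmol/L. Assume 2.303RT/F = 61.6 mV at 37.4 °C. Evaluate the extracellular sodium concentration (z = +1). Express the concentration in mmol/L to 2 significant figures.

Nernst: E = (61.6/1) · log₁₀([out]/[in]), so log₁₀([out]/[in]) = 53.0 × 1 / 61.6 = 0.8604.
[out]/[in] = 10^(0.8604) = 7.251.
[out] = 7.251 × 18.2 = 132 mmol/L.

130 mmol/L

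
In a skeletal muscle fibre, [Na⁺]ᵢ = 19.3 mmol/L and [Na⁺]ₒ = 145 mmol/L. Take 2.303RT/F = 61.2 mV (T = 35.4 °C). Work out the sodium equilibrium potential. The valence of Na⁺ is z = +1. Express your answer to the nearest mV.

E = (61.2/z) · log₁₀([Na⁺]_out/[Na⁺]_in) with z = +1.
= (61.2/1) · log₁₀(145/19.3) = 61.20 · log₁₀(7.513)
= 61.20 · (0.8758) = 53.60 mV

54 mV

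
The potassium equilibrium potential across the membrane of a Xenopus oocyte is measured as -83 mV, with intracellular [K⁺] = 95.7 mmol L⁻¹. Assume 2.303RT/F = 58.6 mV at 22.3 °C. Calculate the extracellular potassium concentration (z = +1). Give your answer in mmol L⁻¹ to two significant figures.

Nernst: E = (58.6/1) · log₁₀([out]/[in]), so log₁₀([out]/[in]) = -83.0 × 1 / 58.6 = -1.4164.
[out]/[in] = 10^(-1.4164) = 0.03834.
[out] = 0.03834 × 95.7 = 3.669 mmol L⁻¹.

3.7 mmol L⁻¹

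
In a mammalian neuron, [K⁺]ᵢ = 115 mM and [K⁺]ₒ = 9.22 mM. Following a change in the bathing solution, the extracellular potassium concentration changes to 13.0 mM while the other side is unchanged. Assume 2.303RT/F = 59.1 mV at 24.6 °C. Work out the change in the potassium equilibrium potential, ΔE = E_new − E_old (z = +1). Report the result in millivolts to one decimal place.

E_old = (59.1/1)·log₁₀(9.22/115) = -64.77 mV
E_new = (59.1/1)·log₁₀(13.0/115) = -55.95 mV
ΔE = -55.95 − (-64.77) = 8.82 mV

8.8 mV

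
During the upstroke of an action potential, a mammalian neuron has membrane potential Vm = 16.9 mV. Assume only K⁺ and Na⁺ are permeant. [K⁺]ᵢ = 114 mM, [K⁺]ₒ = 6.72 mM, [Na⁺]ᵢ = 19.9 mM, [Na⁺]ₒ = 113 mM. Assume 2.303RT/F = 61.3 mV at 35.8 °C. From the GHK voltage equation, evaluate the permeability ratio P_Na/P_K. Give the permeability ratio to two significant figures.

Let α = P_Na/P_K. GHK: Vm = 61.3·log₁₀[(Kₒ + α·Naₒ)/(Kᵢ + α·Naᵢ)].
10^(Vm/61.3) = 10^(16.9/61.3) = 1.8867
So 1.8867·(Kᵢ + α·Naᵢ) = Kₒ + α·Naₒ → α = (1.8867·114.0 − 6.72) / (113.0 − 1.8867·19.9)
α = (215.1 − 6.72) / (113.0 − 37.54) = 208.4/75.46 = 2.761

2.8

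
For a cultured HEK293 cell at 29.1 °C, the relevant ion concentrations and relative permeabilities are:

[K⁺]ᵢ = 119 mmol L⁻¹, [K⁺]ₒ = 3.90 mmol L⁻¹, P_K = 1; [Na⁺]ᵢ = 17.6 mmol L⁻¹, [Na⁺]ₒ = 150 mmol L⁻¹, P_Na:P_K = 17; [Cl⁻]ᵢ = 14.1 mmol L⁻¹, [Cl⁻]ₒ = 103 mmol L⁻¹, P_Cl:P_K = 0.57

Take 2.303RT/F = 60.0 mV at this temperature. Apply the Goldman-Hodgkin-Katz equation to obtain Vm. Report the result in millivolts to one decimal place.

Vm = 60.0 · log₁₀[(Σ P·[cation]ₒ + Σ P·[anion]ᵢ) / (Σ P·[cation]ᵢ + Σ P·[anion]ₒ)]
Numerator = 1×3.90 + 17×150 + 0.57×14.1 = 2562
Denominator = 1×119 + 17×17.6 + 0.57×103 = 476.9
Vm = 60.0 · log₁₀(5.372) = 60.0 × (0.7301) = 43.81 mV

43.8 mV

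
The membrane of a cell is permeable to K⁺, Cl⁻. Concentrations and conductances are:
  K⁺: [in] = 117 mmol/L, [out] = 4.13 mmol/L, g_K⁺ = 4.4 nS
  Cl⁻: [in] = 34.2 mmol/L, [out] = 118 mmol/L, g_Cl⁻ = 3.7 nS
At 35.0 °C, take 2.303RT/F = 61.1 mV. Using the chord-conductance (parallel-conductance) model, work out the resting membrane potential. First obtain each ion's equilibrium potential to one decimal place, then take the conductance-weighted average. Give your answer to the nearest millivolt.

-63 mV

E_K⁺ = (61.1/1)·log₁₀(4.13/117) = -88.7 mV
E_Cl⁻ = (61.1/-1)·log₁₀(118/34.2) = -32.9 mV
Vm = (Σ gᵢEᵢ)/(Σ gᵢ) = (4.4·-88.7 + 3.7·-32.9) / (4.4 + 3.7)
= -512.01 / 8.1 = -63.21 mV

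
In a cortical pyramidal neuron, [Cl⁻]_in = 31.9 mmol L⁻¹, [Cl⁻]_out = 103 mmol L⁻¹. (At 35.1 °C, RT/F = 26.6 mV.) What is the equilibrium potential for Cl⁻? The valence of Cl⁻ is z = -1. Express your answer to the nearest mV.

-31 mV

E = (26.6/z) · ln([Cl⁻]_out/[Cl⁻]_in) with z = -1.
For an anion, dividing by z = -1 reverses the sign.
= (26.6/-1) · ln(103/31.9) = -26.60 · ln(3.229)
= -26.60 · (1.1721) = -31.18 mV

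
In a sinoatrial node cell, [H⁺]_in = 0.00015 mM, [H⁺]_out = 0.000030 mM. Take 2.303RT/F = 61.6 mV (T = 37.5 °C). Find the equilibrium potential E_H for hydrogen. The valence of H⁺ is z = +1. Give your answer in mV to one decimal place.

E = (61.6/z) · log₁₀([H⁺]_out/[H⁺]_in) with z = +1.
= (61.6/1) · log₁₀(0.000030/0.00015) = 61.60 · log₁₀(0.2)
= 61.60 · (-0.6990) = -43.06 mV

-43.1 mV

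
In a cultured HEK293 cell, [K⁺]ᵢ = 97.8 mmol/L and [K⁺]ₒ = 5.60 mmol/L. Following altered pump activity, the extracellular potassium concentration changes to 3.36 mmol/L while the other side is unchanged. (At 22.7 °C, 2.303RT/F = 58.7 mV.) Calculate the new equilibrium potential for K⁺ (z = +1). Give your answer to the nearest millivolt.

After the shift: [K⁺]_out = 3.36, [K⁺]_in = 97.8 mmol/L.
E_new = (58.7/1)·log₁₀(3.36/97.8) = 58.70 · (-1.4640) = -85.94 mV

-86 mV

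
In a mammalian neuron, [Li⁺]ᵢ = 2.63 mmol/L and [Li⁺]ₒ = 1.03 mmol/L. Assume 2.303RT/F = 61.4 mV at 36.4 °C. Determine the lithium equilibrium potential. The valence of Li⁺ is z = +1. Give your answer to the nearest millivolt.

E = (61.4/z) · log₁₀([Li⁺]_out/[Li⁺]_in) with z = +1.
= (61.4/1) · log₁₀(1.03/2.63) = 61.40 · log₁₀(0.3916)
= 61.40 · (-0.4071) = -25.00 mV

-25 mV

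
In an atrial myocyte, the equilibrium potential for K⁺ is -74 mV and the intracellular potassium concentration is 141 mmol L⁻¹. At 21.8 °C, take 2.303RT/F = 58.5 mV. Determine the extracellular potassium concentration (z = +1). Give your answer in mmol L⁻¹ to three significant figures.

Nernst: E = (58.5/1) · log₁₀([out]/[in]), so log₁₀([out]/[in]) = -74.0 × 1 / 58.5 = -1.2650.
[out]/[in] = 10^(-1.2650) = 0.05433.
[out] = 0.05433 × 141 = 7.661 mmol L⁻¹.

7.66 mmol L⁻¹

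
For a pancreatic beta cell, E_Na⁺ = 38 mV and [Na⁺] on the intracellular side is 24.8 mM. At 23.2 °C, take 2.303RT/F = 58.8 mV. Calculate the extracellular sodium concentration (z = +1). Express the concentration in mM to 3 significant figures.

110 mM

Nernst: E = (58.8/1) · log₁₀([out]/[in]), so log₁₀([out]/[in]) = 38.0 × 1 / 58.8 = 0.6463.
[out]/[in] = 10^(0.6463) = 4.429.
[out] = 4.429 × 24.8 = 109.8 mM.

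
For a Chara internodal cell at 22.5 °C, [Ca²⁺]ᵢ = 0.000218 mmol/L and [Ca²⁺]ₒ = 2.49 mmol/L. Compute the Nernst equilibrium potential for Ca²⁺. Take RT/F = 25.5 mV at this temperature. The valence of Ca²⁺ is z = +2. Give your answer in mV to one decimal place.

119.1 mV

E = (25.5/z) · ln([Ca²⁺]_out/[Ca²⁺]_in) with z = +2.
= (25.5/2) · ln(2.49/0.000218) = 12.75 · ln(1.142e+04)
= 12.75 · (9.3433) = 119.13 mV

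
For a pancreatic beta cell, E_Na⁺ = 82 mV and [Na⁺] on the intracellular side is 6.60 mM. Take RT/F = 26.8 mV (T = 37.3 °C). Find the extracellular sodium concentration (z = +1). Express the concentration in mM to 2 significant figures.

Nernst: E = (26.8/1) · ln([out]/[in]), so ln([out]/[in]) = 82.0 × 1 / 26.8 = 3.0597.
[out]/[in] = e^(3.0597) = 21.32.
[out] = 21.32 × 6.60 = 140.7 mM.

140 mM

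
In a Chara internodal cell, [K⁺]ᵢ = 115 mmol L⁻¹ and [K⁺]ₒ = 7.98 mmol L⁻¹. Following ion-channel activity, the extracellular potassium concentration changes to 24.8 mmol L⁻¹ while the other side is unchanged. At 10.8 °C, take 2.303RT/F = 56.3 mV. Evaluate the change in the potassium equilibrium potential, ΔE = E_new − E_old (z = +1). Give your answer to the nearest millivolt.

28 mV

E_old = (56.3/1)·log₁₀(7.98/115) = -65.23 mV
E_new = (56.3/1)·log₁₀(24.8/115) = -37.51 mV
ΔE = -37.51 − (-65.23) = 27.72 mV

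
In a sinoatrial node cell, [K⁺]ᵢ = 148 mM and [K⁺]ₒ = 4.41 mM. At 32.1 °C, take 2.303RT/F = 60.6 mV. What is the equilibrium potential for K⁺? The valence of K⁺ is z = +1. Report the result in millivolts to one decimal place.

-92.5 mV

E = (60.6/z) · log₁₀([K⁺]_out/[K⁺]_in) with z = +1.
= (60.6/1) · log₁₀(4.41/148) = 60.60 · log₁₀(0.0298)
= 60.60 · (-1.5258) = -92.46 mV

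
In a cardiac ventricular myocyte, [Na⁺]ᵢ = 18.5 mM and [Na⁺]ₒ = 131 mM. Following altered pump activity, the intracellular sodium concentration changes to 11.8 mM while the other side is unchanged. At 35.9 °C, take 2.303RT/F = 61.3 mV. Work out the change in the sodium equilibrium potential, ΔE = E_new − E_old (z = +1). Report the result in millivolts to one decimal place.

E_old = (61.3/1)·log₁₀(131/18.5) = 52.11 mV
E_new = (61.3/1)·log₁₀(131/11.8) = 64.08 mV
ΔE = 64.08 − (52.11) = 11.97 mV

12.0 mV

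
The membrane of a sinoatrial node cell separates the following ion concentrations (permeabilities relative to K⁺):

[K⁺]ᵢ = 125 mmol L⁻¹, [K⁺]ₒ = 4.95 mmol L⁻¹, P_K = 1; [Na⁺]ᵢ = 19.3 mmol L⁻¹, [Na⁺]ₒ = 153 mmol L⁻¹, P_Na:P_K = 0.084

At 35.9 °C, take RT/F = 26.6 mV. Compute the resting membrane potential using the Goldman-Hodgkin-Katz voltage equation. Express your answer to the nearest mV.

Vm = 26.6 · ln[(Σ P·[cation]ₒ + Σ P·[anion]ᵢ) / (Σ P·[cation]ᵢ + Σ P·[anion]ₒ)]
Numerator = 1×4.95 + 0.084×153 = 17.8
Denominator = 1×125 + 0.084×19.3 = 126.6
Vm = 26.6 · ln(0.14059) = 26.6 × (-1.9619) = -52.19 mV

-52 mV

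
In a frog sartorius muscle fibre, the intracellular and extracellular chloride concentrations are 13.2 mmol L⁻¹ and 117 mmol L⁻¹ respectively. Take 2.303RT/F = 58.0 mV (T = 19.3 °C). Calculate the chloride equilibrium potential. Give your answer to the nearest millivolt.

-55 mV

E = (58.0/z) · log₁₀([Cl⁻]_out/[Cl⁻]_in) with z = -1.
For an anion, dividing by z = -1 reverses the sign.
= (58.0/-1) · log₁₀(117/13.2) = -58.00 · log₁₀(8.864)
= -58.00 · (0.9476) = -54.96 mV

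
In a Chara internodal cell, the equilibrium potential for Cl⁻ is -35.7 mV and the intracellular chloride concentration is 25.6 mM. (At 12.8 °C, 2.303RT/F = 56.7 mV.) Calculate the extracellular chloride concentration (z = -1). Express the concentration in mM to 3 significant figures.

Nernst: E = (56.7/-1) · log₁₀([out]/[in]), so log₁₀([out]/[in]) = -35.7 × -1 / 56.7 = 0.6296.
[out]/[in] = 10^(0.6296) = 4.262.
[out] = 4.262 × 25.6 = 109.1 mM.

109 mM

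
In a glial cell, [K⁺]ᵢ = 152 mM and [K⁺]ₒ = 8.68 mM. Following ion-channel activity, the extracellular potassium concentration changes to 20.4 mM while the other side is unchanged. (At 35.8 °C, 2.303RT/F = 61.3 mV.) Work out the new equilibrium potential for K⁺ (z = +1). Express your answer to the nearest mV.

After the shift: [K⁺]_out = 20.4, [K⁺]_in = 152 mM.
E_new = (61.3/1)·log₁₀(20.4/152) = 61.30 · (-0.8722) = -53.47 mV

-53 mV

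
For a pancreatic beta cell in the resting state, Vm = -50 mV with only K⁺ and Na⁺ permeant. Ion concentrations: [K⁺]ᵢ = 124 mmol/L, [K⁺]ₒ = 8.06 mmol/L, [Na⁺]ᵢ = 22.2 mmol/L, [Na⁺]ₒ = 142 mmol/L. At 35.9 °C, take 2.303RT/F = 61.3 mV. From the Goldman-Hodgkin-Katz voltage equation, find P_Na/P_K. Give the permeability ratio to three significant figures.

0.0786

Let α = P_Na/P_K. GHK: Vm = 61.3·log₁₀[(Kₒ + α·Naₒ)/(Kᵢ + α·Naᵢ)].
10^(Vm/61.3) = 10^(-50.0/61.3) = 0.15288
So 0.15288·(Kᵢ + α·Naᵢ) = Kₒ + α·Naₒ → α = (0.15288·124.0 − 8.06) / (142.0 − 0.15288·22.2)
α = (18.96 − 8.06) / (142.0 − 3.394) = 10.9/138.6 = 0.07862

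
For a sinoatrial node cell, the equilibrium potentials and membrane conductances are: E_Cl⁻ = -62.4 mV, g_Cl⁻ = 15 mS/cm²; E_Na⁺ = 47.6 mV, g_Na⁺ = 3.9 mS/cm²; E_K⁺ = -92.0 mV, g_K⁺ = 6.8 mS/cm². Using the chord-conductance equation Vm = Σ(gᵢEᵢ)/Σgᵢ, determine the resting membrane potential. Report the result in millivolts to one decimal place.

-53.5 mV

Σ gᵢEᵢ = 15·(-62.4) + 3.9·(47.6) + 6.8·(-92.0) = -1375.96
Σ gᵢ = 15 + 3.9 + 6.8 = 25.7
Vm = -1375.96 / 25.7 = -53.54 mV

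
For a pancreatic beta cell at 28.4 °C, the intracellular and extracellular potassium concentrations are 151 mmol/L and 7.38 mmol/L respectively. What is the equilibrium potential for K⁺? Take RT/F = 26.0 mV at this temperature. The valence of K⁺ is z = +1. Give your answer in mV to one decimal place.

E = (26.0/z) · ln([K⁺]_out/[K⁺]_in) with z = +1.
= (26.0/1) · ln(7.38/151) = 26.00 · ln(0.04887)
= 26.00 · (-3.0185) = -78.48 mV

-78.5 mV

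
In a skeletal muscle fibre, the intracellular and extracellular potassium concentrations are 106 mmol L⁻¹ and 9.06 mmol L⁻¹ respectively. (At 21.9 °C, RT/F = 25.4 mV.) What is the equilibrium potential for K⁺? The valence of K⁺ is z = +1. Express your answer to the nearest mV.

E = (25.4/z) · ln([K⁺]_out/[K⁺]_in) with z = +1.
= (25.4/1) · ln(9.06/106) = 25.40 · ln(0.08547)
= 25.40 · (-2.4596) = -62.47 mV

-62 mV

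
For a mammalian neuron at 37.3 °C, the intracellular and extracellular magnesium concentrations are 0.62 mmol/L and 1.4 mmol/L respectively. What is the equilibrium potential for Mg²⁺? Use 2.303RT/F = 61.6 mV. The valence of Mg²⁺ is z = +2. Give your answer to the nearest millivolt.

E = (61.6/z) · log₁₀([Mg²⁺]_out/[Mg²⁺]_in) with z = +2.
= (61.6/2) · log₁₀(1.4/0.62) = 30.80 · log₁₀(2.258)
= 30.80 · (0.3537) = 10.90 mV

11 mV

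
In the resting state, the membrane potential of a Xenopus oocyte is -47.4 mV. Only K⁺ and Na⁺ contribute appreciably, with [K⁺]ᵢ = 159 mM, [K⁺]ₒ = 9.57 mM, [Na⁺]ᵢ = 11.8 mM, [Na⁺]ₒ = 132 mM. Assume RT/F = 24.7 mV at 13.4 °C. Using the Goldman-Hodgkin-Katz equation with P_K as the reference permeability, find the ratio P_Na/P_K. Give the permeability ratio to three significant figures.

0.106

Let α = P_Na/P_K. GHK: Vm = 24.7·ln[(Kₒ + α·Naₒ)/(Kᵢ + α·Naᵢ)].
e^(Vm/24.7) = e^(-47.4/24.7) = 0.14675
So 0.14675·(Kᵢ + α·Naᵢ) = Kₒ + α·Naₒ → α = (0.14675·159.0 − 9.57) / (132.0 − 0.14675·11.8)
α = (23.33 − 9.57) / (132.0 − 1.732) = 13.76/130.3 = 0.1057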